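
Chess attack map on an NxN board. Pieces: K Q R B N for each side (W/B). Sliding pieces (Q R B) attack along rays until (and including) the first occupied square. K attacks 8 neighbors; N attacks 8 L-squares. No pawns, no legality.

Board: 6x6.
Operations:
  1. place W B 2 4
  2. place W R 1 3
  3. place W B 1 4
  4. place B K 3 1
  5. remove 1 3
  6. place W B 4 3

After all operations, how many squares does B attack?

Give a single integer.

Answer: 8

Derivation:
Op 1: place WB@(2,4)
Op 2: place WR@(1,3)
Op 3: place WB@(1,4)
Op 4: place BK@(3,1)
Op 5: remove (1,3)
Op 6: place WB@(4,3)
Per-piece attacks for B:
  BK@(3,1): attacks (3,2) (3,0) (4,1) (2,1) (4,2) (4,0) (2,2) (2,0)
Union (8 distinct): (2,0) (2,1) (2,2) (3,0) (3,2) (4,0) (4,1) (4,2)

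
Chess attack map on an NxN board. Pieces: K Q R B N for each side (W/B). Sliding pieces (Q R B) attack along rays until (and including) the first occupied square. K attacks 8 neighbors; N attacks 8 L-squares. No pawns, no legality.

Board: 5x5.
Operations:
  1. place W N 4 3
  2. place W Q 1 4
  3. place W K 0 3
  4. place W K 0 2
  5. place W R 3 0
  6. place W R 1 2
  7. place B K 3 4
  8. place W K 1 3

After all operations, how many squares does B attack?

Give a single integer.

Answer: 5

Derivation:
Op 1: place WN@(4,3)
Op 2: place WQ@(1,4)
Op 3: place WK@(0,3)
Op 4: place WK@(0,2)
Op 5: place WR@(3,0)
Op 6: place WR@(1,2)
Op 7: place BK@(3,4)
Op 8: place WK@(1,3)
Per-piece attacks for B:
  BK@(3,4): attacks (3,3) (4,4) (2,4) (4,3) (2,3)
Union (5 distinct): (2,3) (2,4) (3,3) (4,3) (4,4)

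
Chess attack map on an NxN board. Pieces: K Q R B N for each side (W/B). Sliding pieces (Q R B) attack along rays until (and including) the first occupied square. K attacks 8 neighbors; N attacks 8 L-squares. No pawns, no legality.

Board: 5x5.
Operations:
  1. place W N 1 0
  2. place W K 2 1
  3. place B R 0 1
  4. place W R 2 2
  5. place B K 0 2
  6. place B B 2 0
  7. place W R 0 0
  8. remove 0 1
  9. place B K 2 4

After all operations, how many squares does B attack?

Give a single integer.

Answer: 12

Derivation:
Op 1: place WN@(1,0)
Op 2: place WK@(2,1)
Op 3: place BR@(0,1)
Op 4: place WR@(2,2)
Op 5: place BK@(0,2)
Op 6: place BB@(2,0)
Op 7: place WR@(0,0)
Op 8: remove (0,1)
Op 9: place BK@(2,4)
Per-piece attacks for B:
  BK@(0,2): attacks (0,3) (0,1) (1,2) (1,3) (1,1)
  BB@(2,0): attacks (3,1) (4,2) (1,1) (0,2) [ray(-1,1) blocked at (0,2)]
  BK@(2,4): attacks (2,3) (3,4) (1,4) (3,3) (1,3)
Union (12 distinct): (0,1) (0,2) (0,3) (1,1) (1,2) (1,3) (1,4) (2,3) (3,1) (3,3) (3,4) (4,2)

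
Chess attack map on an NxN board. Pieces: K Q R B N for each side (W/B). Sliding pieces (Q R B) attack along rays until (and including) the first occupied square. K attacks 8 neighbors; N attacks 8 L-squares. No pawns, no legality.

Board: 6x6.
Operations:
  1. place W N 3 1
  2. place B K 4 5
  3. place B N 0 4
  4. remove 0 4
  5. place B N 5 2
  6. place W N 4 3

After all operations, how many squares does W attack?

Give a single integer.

Op 1: place WN@(3,1)
Op 2: place BK@(4,5)
Op 3: place BN@(0,4)
Op 4: remove (0,4)
Op 5: place BN@(5,2)
Op 6: place WN@(4,3)
Per-piece attacks for W:
  WN@(3,1): attacks (4,3) (5,2) (2,3) (1,2) (5,0) (1,0)
  WN@(4,3): attacks (5,5) (3,5) (2,4) (5,1) (3,1) (2,2)
Union (12 distinct): (1,0) (1,2) (2,2) (2,3) (2,4) (3,1) (3,5) (4,3) (5,0) (5,1) (5,2) (5,5)

Answer: 12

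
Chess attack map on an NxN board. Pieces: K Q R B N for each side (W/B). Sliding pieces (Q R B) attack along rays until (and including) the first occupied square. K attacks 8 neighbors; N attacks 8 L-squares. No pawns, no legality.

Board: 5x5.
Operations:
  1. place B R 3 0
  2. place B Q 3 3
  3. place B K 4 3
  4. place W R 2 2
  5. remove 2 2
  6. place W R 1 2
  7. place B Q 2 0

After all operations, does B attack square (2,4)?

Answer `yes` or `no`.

Answer: yes

Derivation:
Op 1: place BR@(3,0)
Op 2: place BQ@(3,3)
Op 3: place BK@(4,3)
Op 4: place WR@(2,2)
Op 5: remove (2,2)
Op 6: place WR@(1,2)
Op 7: place BQ@(2,0)
Per-piece attacks for B:
  BQ@(2,0): attacks (2,1) (2,2) (2,3) (2,4) (3,0) (1,0) (0,0) (3,1) (4,2) (1,1) (0,2) [ray(1,0) blocked at (3,0)]
  BR@(3,0): attacks (3,1) (3,2) (3,3) (4,0) (2,0) [ray(0,1) blocked at (3,3); ray(-1,0) blocked at (2,0)]
  BQ@(3,3): attacks (3,4) (3,2) (3,1) (3,0) (4,3) (2,3) (1,3) (0,3) (4,4) (4,2) (2,4) (2,2) (1,1) (0,0) [ray(0,-1) blocked at (3,0); ray(1,0) blocked at (4,3)]
  BK@(4,3): attacks (4,4) (4,2) (3,3) (3,4) (3,2)
B attacks (2,4): yes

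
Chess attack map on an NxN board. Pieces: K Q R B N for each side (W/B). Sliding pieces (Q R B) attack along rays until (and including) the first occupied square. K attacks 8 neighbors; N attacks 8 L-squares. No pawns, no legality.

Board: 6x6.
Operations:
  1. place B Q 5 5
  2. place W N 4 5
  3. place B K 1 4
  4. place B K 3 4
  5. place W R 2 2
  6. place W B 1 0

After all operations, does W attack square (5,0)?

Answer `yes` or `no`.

Answer: no

Derivation:
Op 1: place BQ@(5,5)
Op 2: place WN@(4,5)
Op 3: place BK@(1,4)
Op 4: place BK@(3,4)
Op 5: place WR@(2,2)
Op 6: place WB@(1,0)
Per-piece attacks for W:
  WB@(1,0): attacks (2,1) (3,2) (4,3) (5,4) (0,1)
  WR@(2,2): attacks (2,3) (2,4) (2,5) (2,1) (2,0) (3,2) (4,2) (5,2) (1,2) (0,2)
  WN@(4,5): attacks (5,3) (3,3) (2,4)
W attacks (5,0): no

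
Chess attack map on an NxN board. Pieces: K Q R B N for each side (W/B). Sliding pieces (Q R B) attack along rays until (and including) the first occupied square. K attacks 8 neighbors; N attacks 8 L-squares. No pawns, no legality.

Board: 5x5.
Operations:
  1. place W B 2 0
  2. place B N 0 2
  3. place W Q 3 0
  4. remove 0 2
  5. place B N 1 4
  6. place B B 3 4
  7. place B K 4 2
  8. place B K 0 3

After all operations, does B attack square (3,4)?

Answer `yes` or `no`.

Op 1: place WB@(2,0)
Op 2: place BN@(0,2)
Op 3: place WQ@(3,0)
Op 4: remove (0,2)
Op 5: place BN@(1,4)
Op 6: place BB@(3,4)
Op 7: place BK@(4,2)
Op 8: place BK@(0,3)
Per-piece attacks for B:
  BK@(0,3): attacks (0,4) (0,2) (1,3) (1,4) (1,2)
  BN@(1,4): attacks (2,2) (3,3) (0,2)
  BB@(3,4): attacks (4,3) (2,3) (1,2) (0,1)
  BK@(4,2): attacks (4,3) (4,1) (3,2) (3,3) (3,1)
B attacks (3,4): no

Answer: no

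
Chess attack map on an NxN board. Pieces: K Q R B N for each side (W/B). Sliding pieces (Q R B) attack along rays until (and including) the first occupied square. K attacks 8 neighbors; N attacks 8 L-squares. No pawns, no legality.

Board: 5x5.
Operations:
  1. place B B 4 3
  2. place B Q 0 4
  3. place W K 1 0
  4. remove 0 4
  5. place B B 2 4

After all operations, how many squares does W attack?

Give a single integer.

Op 1: place BB@(4,3)
Op 2: place BQ@(0,4)
Op 3: place WK@(1,0)
Op 4: remove (0,4)
Op 5: place BB@(2,4)
Per-piece attacks for W:
  WK@(1,0): attacks (1,1) (2,0) (0,0) (2,1) (0,1)
Union (5 distinct): (0,0) (0,1) (1,1) (2,0) (2,1)

Answer: 5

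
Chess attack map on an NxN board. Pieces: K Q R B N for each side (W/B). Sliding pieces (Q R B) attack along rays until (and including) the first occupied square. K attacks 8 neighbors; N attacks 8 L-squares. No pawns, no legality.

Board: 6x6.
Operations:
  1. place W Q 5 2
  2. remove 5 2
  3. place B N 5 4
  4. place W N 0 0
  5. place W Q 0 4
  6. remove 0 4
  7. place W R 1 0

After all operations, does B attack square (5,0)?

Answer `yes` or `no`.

Answer: no

Derivation:
Op 1: place WQ@(5,2)
Op 2: remove (5,2)
Op 3: place BN@(5,4)
Op 4: place WN@(0,0)
Op 5: place WQ@(0,4)
Op 6: remove (0,4)
Op 7: place WR@(1,0)
Per-piece attacks for B:
  BN@(5,4): attacks (3,5) (4,2) (3,3)
B attacks (5,0): no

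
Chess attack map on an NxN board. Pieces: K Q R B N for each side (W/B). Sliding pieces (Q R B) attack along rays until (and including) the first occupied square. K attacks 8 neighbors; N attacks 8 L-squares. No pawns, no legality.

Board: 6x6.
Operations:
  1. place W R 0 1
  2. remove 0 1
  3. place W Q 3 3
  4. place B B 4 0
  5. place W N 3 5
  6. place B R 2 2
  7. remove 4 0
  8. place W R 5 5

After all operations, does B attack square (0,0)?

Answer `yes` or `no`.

Op 1: place WR@(0,1)
Op 2: remove (0,1)
Op 3: place WQ@(3,3)
Op 4: place BB@(4,0)
Op 5: place WN@(3,5)
Op 6: place BR@(2,2)
Op 7: remove (4,0)
Op 8: place WR@(5,5)
Per-piece attacks for B:
  BR@(2,2): attacks (2,3) (2,4) (2,5) (2,1) (2,0) (3,2) (4,2) (5,2) (1,2) (0,2)
B attacks (0,0): no

Answer: no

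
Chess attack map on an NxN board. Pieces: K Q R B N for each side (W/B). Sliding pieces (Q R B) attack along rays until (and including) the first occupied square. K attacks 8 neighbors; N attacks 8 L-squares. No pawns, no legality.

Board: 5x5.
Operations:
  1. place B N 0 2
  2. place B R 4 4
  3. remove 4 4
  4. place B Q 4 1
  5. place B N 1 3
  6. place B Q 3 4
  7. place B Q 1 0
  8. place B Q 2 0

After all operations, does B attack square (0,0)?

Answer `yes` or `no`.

Op 1: place BN@(0,2)
Op 2: place BR@(4,4)
Op 3: remove (4,4)
Op 4: place BQ@(4,1)
Op 5: place BN@(1,3)
Op 6: place BQ@(3,4)
Op 7: place BQ@(1,0)
Op 8: place BQ@(2,0)
Per-piece attacks for B:
  BN@(0,2): attacks (1,4) (2,3) (1,0) (2,1)
  BQ@(1,0): attacks (1,1) (1,2) (1,3) (2,0) (0,0) (2,1) (3,2) (4,3) (0,1) [ray(0,1) blocked at (1,3); ray(1,0) blocked at (2,0)]
  BN@(1,3): attacks (3,4) (2,1) (3,2) (0,1)
  BQ@(2,0): attacks (2,1) (2,2) (2,3) (2,4) (3,0) (4,0) (1,0) (3,1) (4,2) (1,1) (0,2) [ray(-1,0) blocked at (1,0); ray(-1,1) blocked at (0,2)]
  BQ@(3,4): attacks (3,3) (3,2) (3,1) (3,0) (4,4) (2,4) (1,4) (0,4) (4,3) (2,3) (1,2) (0,1)
  BQ@(4,1): attacks (4,2) (4,3) (4,4) (4,0) (3,1) (2,1) (1,1) (0,1) (3,2) (2,3) (1,4) (3,0)
B attacks (0,0): yes

Answer: yes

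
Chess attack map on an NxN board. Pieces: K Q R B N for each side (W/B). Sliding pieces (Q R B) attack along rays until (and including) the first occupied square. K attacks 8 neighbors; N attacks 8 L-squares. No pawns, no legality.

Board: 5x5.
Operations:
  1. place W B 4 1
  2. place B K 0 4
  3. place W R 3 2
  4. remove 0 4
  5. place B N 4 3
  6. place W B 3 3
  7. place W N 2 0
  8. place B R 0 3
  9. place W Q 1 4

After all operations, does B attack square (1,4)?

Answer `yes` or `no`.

Answer: no

Derivation:
Op 1: place WB@(4,1)
Op 2: place BK@(0,4)
Op 3: place WR@(3,2)
Op 4: remove (0,4)
Op 5: place BN@(4,3)
Op 6: place WB@(3,3)
Op 7: place WN@(2,0)
Op 8: place BR@(0,3)
Op 9: place WQ@(1,4)
Per-piece attacks for B:
  BR@(0,3): attacks (0,4) (0,2) (0,1) (0,0) (1,3) (2,3) (3,3) [ray(1,0) blocked at (3,3)]
  BN@(4,3): attacks (2,4) (3,1) (2,2)
B attacks (1,4): no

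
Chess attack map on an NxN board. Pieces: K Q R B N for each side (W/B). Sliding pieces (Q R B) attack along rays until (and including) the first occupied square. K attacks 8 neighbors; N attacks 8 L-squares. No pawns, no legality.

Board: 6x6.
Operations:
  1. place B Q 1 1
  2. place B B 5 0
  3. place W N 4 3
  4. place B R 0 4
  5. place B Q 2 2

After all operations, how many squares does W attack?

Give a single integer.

Answer: 6

Derivation:
Op 1: place BQ@(1,1)
Op 2: place BB@(5,0)
Op 3: place WN@(4,3)
Op 4: place BR@(0,4)
Op 5: place BQ@(2,2)
Per-piece attacks for W:
  WN@(4,3): attacks (5,5) (3,5) (2,4) (5,1) (3,1) (2,2)
Union (6 distinct): (2,2) (2,4) (3,1) (3,5) (5,1) (5,5)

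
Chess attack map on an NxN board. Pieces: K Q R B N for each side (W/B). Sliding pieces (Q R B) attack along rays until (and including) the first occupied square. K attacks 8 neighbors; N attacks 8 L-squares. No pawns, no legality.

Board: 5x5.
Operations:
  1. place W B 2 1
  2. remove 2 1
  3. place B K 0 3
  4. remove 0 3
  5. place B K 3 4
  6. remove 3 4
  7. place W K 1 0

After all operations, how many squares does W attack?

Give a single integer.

Op 1: place WB@(2,1)
Op 2: remove (2,1)
Op 3: place BK@(0,3)
Op 4: remove (0,3)
Op 5: place BK@(3,4)
Op 6: remove (3,4)
Op 7: place WK@(1,0)
Per-piece attacks for W:
  WK@(1,0): attacks (1,1) (2,0) (0,0) (2,1) (0,1)
Union (5 distinct): (0,0) (0,1) (1,1) (2,0) (2,1)

Answer: 5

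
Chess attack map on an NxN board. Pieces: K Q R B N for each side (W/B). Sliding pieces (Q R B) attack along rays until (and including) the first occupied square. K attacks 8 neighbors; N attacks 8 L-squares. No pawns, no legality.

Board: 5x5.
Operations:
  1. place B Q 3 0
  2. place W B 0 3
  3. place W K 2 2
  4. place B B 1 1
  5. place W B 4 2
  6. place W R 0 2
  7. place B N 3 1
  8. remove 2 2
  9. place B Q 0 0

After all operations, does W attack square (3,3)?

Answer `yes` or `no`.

Answer: yes

Derivation:
Op 1: place BQ@(3,0)
Op 2: place WB@(0,3)
Op 3: place WK@(2,2)
Op 4: place BB@(1,1)
Op 5: place WB@(4,2)
Op 6: place WR@(0,2)
Op 7: place BN@(3,1)
Op 8: remove (2,2)
Op 9: place BQ@(0,0)
Per-piece attacks for W:
  WR@(0,2): attacks (0,3) (0,1) (0,0) (1,2) (2,2) (3,2) (4,2) [ray(0,1) blocked at (0,3); ray(0,-1) blocked at (0,0); ray(1,0) blocked at (4,2)]
  WB@(0,3): attacks (1,4) (1,2) (2,1) (3,0) [ray(1,-1) blocked at (3,0)]
  WB@(4,2): attacks (3,3) (2,4) (3,1) [ray(-1,-1) blocked at (3,1)]
W attacks (3,3): yes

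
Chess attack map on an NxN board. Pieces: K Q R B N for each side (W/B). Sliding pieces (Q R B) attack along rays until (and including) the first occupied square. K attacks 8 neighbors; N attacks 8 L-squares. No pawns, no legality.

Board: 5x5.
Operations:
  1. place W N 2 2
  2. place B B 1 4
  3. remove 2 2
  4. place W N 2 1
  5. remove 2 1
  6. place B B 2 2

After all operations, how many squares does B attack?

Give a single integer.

Op 1: place WN@(2,2)
Op 2: place BB@(1,4)
Op 3: remove (2,2)
Op 4: place WN@(2,1)
Op 5: remove (2,1)
Op 6: place BB@(2,2)
Per-piece attacks for B:
  BB@(1,4): attacks (2,3) (3,2) (4,1) (0,3)
  BB@(2,2): attacks (3,3) (4,4) (3,1) (4,0) (1,3) (0,4) (1,1) (0,0)
Union (12 distinct): (0,0) (0,3) (0,4) (1,1) (1,3) (2,3) (3,1) (3,2) (3,3) (4,0) (4,1) (4,4)

Answer: 12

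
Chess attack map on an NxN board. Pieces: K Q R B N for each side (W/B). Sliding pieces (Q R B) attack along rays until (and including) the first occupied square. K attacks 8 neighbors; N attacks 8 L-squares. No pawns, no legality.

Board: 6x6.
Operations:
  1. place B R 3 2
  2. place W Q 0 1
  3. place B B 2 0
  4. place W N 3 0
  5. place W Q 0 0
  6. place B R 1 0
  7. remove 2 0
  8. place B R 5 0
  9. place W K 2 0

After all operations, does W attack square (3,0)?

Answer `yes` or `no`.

Op 1: place BR@(3,2)
Op 2: place WQ@(0,1)
Op 3: place BB@(2,0)
Op 4: place WN@(3,0)
Op 5: place WQ@(0,0)
Op 6: place BR@(1,0)
Op 7: remove (2,0)
Op 8: place BR@(5,0)
Op 9: place WK@(2,0)
Per-piece attacks for W:
  WQ@(0,0): attacks (0,1) (1,0) (1,1) (2,2) (3,3) (4,4) (5,5) [ray(0,1) blocked at (0,1); ray(1,0) blocked at (1,0)]
  WQ@(0,1): attacks (0,2) (0,3) (0,4) (0,5) (0,0) (1,1) (2,1) (3,1) (4,1) (5,1) (1,2) (2,3) (3,4) (4,5) (1,0) [ray(0,-1) blocked at (0,0); ray(1,-1) blocked at (1,0)]
  WK@(2,0): attacks (2,1) (3,0) (1,0) (3,1) (1,1)
  WN@(3,0): attacks (4,2) (5,1) (2,2) (1,1)
W attacks (3,0): yes

Answer: yes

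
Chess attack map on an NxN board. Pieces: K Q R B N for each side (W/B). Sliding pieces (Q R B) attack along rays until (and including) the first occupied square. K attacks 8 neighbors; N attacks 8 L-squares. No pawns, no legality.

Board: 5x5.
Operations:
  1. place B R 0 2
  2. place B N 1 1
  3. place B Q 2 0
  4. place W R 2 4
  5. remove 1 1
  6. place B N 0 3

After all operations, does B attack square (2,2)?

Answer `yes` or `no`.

Answer: yes

Derivation:
Op 1: place BR@(0,2)
Op 2: place BN@(1,1)
Op 3: place BQ@(2,0)
Op 4: place WR@(2,4)
Op 5: remove (1,1)
Op 6: place BN@(0,3)
Per-piece attacks for B:
  BR@(0,2): attacks (0,3) (0,1) (0,0) (1,2) (2,2) (3,2) (4,2) [ray(0,1) blocked at (0,3)]
  BN@(0,3): attacks (2,4) (1,1) (2,2)
  BQ@(2,0): attacks (2,1) (2,2) (2,3) (2,4) (3,0) (4,0) (1,0) (0,0) (3,1) (4,2) (1,1) (0,2) [ray(0,1) blocked at (2,4); ray(-1,1) blocked at (0,2)]
B attacks (2,2): yes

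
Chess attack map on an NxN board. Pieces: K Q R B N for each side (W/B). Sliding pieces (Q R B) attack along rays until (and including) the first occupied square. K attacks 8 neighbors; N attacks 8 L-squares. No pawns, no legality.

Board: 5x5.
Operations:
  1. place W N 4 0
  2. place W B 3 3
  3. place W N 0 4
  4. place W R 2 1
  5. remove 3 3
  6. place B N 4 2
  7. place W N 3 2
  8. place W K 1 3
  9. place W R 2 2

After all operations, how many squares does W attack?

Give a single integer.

Answer: 18

Derivation:
Op 1: place WN@(4,0)
Op 2: place WB@(3,3)
Op 3: place WN@(0,4)
Op 4: place WR@(2,1)
Op 5: remove (3,3)
Op 6: place BN@(4,2)
Op 7: place WN@(3,2)
Op 8: place WK@(1,3)
Op 9: place WR@(2,2)
Per-piece attacks for W:
  WN@(0,4): attacks (1,2) (2,3)
  WK@(1,3): attacks (1,4) (1,2) (2,3) (0,3) (2,4) (2,2) (0,4) (0,2)
  WR@(2,1): attacks (2,2) (2,0) (3,1) (4,1) (1,1) (0,1) [ray(0,1) blocked at (2,2)]
  WR@(2,2): attacks (2,3) (2,4) (2,1) (3,2) (1,2) (0,2) [ray(0,-1) blocked at (2,1); ray(1,0) blocked at (3,2)]
  WN@(3,2): attacks (4,4) (2,4) (1,3) (4,0) (2,0) (1,1)
  WN@(4,0): attacks (3,2) (2,1)
Union (18 distinct): (0,1) (0,2) (0,3) (0,4) (1,1) (1,2) (1,3) (1,4) (2,0) (2,1) (2,2) (2,3) (2,4) (3,1) (3,2) (4,0) (4,1) (4,4)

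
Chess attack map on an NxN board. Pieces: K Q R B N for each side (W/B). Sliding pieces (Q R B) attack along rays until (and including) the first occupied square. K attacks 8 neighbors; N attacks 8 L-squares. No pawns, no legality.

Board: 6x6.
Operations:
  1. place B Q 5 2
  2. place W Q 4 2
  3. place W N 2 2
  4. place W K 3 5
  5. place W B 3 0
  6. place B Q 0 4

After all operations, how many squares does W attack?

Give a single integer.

Op 1: place BQ@(5,2)
Op 2: place WQ@(4,2)
Op 3: place WN@(2,2)
Op 4: place WK@(3,5)
Op 5: place WB@(3,0)
Op 6: place BQ@(0,4)
Per-piece attacks for W:
  WN@(2,2): attacks (3,4) (4,3) (1,4) (0,3) (3,0) (4,1) (1,0) (0,1)
  WB@(3,0): attacks (4,1) (5,2) (2,1) (1,2) (0,3) [ray(1,1) blocked at (5,2)]
  WK@(3,5): attacks (3,4) (4,5) (2,5) (4,4) (2,4)
  WQ@(4,2): attacks (4,3) (4,4) (4,5) (4,1) (4,0) (5,2) (3,2) (2,2) (5,3) (5,1) (3,3) (2,4) (1,5) (3,1) (2,0) [ray(1,0) blocked at (5,2); ray(-1,0) blocked at (2,2)]
Union (24 distinct): (0,1) (0,3) (1,0) (1,2) (1,4) (1,5) (2,0) (2,1) (2,2) (2,4) (2,5) (3,0) (3,1) (3,2) (3,3) (3,4) (4,0) (4,1) (4,3) (4,4) (4,5) (5,1) (5,2) (5,3)

Answer: 24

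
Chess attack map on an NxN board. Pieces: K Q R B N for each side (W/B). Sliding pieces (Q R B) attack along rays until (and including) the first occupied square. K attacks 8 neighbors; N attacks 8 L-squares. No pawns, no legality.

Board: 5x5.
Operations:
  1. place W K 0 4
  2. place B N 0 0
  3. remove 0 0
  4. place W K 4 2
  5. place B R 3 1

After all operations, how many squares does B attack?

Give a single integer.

Answer: 8

Derivation:
Op 1: place WK@(0,4)
Op 2: place BN@(0,0)
Op 3: remove (0,0)
Op 4: place WK@(4,2)
Op 5: place BR@(3,1)
Per-piece attacks for B:
  BR@(3,1): attacks (3,2) (3,3) (3,4) (3,0) (4,1) (2,1) (1,1) (0,1)
Union (8 distinct): (0,1) (1,1) (2,1) (3,0) (3,2) (3,3) (3,4) (4,1)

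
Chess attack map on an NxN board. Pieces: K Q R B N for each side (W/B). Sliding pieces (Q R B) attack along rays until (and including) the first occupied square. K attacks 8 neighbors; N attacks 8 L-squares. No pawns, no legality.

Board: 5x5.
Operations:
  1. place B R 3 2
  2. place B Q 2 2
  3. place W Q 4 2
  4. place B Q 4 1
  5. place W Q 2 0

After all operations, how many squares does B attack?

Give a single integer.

Op 1: place BR@(3,2)
Op 2: place BQ@(2,2)
Op 3: place WQ@(4,2)
Op 4: place BQ@(4,1)
Op 5: place WQ@(2,0)
Per-piece attacks for B:
  BQ@(2,2): attacks (2,3) (2,4) (2,1) (2,0) (3,2) (1,2) (0,2) (3,3) (4,4) (3,1) (4,0) (1,3) (0,4) (1,1) (0,0) [ray(0,-1) blocked at (2,0); ray(1,0) blocked at (3,2)]
  BR@(3,2): attacks (3,3) (3,4) (3,1) (3,0) (4,2) (2,2) [ray(1,0) blocked at (4,2); ray(-1,0) blocked at (2,2)]
  BQ@(4,1): attacks (4,2) (4,0) (3,1) (2,1) (1,1) (0,1) (3,2) (3,0) [ray(0,1) blocked at (4,2); ray(-1,1) blocked at (3,2)]
Union (20 distinct): (0,0) (0,1) (0,2) (0,4) (1,1) (1,2) (1,3) (2,0) (2,1) (2,2) (2,3) (2,4) (3,0) (3,1) (3,2) (3,3) (3,4) (4,0) (4,2) (4,4)

Answer: 20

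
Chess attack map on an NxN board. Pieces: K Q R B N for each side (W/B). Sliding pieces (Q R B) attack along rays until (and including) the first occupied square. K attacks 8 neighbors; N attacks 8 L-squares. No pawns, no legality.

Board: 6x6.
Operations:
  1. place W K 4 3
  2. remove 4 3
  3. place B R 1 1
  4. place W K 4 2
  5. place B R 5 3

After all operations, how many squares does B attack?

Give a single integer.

Op 1: place WK@(4,3)
Op 2: remove (4,3)
Op 3: place BR@(1,1)
Op 4: place WK@(4,2)
Op 5: place BR@(5,3)
Per-piece attacks for B:
  BR@(1,1): attacks (1,2) (1,3) (1,4) (1,5) (1,0) (2,1) (3,1) (4,1) (5,1) (0,1)
  BR@(5,3): attacks (5,4) (5,5) (5,2) (5,1) (5,0) (4,3) (3,3) (2,3) (1,3) (0,3)
Union (18 distinct): (0,1) (0,3) (1,0) (1,2) (1,3) (1,4) (1,5) (2,1) (2,3) (3,1) (3,3) (4,1) (4,3) (5,0) (5,1) (5,2) (5,4) (5,5)

Answer: 18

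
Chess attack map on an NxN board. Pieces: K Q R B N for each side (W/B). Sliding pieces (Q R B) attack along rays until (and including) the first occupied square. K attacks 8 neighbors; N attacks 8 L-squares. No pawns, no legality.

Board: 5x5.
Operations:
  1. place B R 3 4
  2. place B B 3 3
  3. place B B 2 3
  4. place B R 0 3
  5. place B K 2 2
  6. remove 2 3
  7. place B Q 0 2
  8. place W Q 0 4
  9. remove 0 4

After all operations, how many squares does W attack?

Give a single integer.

Op 1: place BR@(3,4)
Op 2: place BB@(3,3)
Op 3: place BB@(2,3)
Op 4: place BR@(0,3)
Op 5: place BK@(2,2)
Op 6: remove (2,3)
Op 7: place BQ@(0,2)
Op 8: place WQ@(0,4)
Op 9: remove (0,4)
Per-piece attacks for W:
Union (0 distinct): (none)

Answer: 0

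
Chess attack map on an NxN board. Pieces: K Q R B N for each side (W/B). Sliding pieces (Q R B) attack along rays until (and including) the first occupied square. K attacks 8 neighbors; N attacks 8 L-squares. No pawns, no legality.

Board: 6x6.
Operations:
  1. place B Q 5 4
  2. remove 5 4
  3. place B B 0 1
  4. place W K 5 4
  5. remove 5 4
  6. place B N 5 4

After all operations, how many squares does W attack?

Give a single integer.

Answer: 0

Derivation:
Op 1: place BQ@(5,4)
Op 2: remove (5,4)
Op 3: place BB@(0,1)
Op 4: place WK@(5,4)
Op 5: remove (5,4)
Op 6: place BN@(5,4)
Per-piece attacks for W:
Union (0 distinct): (none)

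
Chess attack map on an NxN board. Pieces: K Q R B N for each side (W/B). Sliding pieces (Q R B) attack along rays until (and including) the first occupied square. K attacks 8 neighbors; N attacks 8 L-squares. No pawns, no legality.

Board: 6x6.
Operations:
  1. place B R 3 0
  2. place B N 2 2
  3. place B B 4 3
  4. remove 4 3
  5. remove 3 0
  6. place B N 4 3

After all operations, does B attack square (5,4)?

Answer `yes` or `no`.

Op 1: place BR@(3,0)
Op 2: place BN@(2,2)
Op 3: place BB@(4,3)
Op 4: remove (4,3)
Op 5: remove (3,0)
Op 6: place BN@(4,3)
Per-piece attacks for B:
  BN@(2,2): attacks (3,4) (4,3) (1,4) (0,3) (3,0) (4,1) (1,0) (0,1)
  BN@(4,3): attacks (5,5) (3,5) (2,4) (5,1) (3,1) (2,2)
B attacks (5,4): no

Answer: no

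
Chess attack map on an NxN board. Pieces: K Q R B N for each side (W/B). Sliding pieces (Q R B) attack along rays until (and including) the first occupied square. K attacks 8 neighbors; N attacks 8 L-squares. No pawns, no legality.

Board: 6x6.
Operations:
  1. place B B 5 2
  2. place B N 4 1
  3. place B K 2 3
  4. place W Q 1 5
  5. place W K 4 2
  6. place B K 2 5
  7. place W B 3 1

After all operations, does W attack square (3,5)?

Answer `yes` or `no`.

Op 1: place BB@(5,2)
Op 2: place BN@(4,1)
Op 3: place BK@(2,3)
Op 4: place WQ@(1,5)
Op 5: place WK@(4,2)
Op 6: place BK@(2,5)
Op 7: place WB@(3,1)
Per-piece attacks for W:
  WQ@(1,5): attacks (1,4) (1,3) (1,2) (1,1) (1,0) (2,5) (0,5) (2,4) (3,3) (4,2) (0,4) [ray(1,0) blocked at (2,5); ray(1,-1) blocked at (4,2)]
  WB@(3,1): attacks (4,2) (4,0) (2,2) (1,3) (0,4) (2,0) [ray(1,1) blocked at (4,2)]
  WK@(4,2): attacks (4,3) (4,1) (5,2) (3,2) (5,3) (5,1) (3,3) (3,1)
W attacks (3,5): no

Answer: no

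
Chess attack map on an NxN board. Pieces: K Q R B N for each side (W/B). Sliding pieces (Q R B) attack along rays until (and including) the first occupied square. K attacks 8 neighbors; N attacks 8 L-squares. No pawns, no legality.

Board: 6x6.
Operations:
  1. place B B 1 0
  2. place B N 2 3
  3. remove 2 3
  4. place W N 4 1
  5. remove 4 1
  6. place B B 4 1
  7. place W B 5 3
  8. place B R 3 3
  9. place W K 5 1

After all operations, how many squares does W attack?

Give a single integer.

Answer: 9

Derivation:
Op 1: place BB@(1,0)
Op 2: place BN@(2,3)
Op 3: remove (2,3)
Op 4: place WN@(4,1)
Op 5: remove (4,1)
Op 6: place BB@(4,1)
Op 7: place WB@(5,3)
Op 8: place BR@(3,3)
Op 9: place WK@(5,1)
Per-piece attacks for W:
  WK@(5,1): attacks (5,2) (5,0) (4,1) (4,2) (4,0)
  WB@(5,3): attacks (4,4) (3,5) (4,2) (3,1) (2,0)
Union (9 distinct): (2,0) (3,1) (3,5) (4,0) (4,1) (4,2) (4,4) (5,0) (5,2)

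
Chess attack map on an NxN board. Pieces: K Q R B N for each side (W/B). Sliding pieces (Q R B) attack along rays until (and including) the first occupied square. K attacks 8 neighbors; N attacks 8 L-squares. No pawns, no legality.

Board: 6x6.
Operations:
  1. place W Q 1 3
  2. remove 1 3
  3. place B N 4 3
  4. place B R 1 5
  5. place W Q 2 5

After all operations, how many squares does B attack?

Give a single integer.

Answer: 13

Derivation:
Op 1: place WQ@(1,3)
Op 2: remove (1,3)
Op 3: place BN@(4,3)
Op 4: place BR@(1,5)
Op 5: place WQ@(2,5)
Per-piece attacks for B:
  BR@(1,5): attacks (1,4) (1,3) (1,2) (1,1) (1,0) (2,5) (0,5) [ray(1,0) blocked at (2,5)]
  BN@(4,3): attacks (5,5) (3,5) (2,4) (5,1) (3,1) (2,2)
Union (13 distinct): (0,5) (1,0) (1,1) (1,2) (1,3) (1,4) (2,2) (2,4) (2,5) (3,1) (3,5) (5,1) (5,5)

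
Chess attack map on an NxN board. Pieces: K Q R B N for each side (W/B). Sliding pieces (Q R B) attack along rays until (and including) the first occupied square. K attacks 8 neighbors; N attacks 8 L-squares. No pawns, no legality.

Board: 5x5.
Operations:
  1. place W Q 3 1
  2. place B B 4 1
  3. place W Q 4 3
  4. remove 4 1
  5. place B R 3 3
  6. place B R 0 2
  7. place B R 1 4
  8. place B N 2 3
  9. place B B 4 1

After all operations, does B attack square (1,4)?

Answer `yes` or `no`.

Op 1: place WQ@(3,1)
Op 2: place BB@(4,1)
Op 3: place WQ@(4,3)
Op 4: remove (4,1)
Op 5: place BR@(3,3)
Op 6: place BR@(0,2)
Op 7: place BR@(1,4)
Op 8: place BN@(2,3)
Op 9: place BB@(4,1)
Per-piece attacks for B:
  BR@(0,2): attacks (0,3) (0,4) (0,1) (0,0) (1,2) (2,2) (3,2) (4,2)
  BR@(1,4): attacks (1,3) (1,2) (1,1) (1,0) (2,4) (3,4) (4,4) (0,4)
  BN@(2,3): attacks (4,4) (0,4) (3,1) (4,2) (1,1) (0,2)
  BR@(3,3): attacks (3,4) (3,2) (3,1) (4,3) (2,3) [ray(0,-1) blocked at (3,1); ray(1,0) blocked at (4,3); ray(-1,0) blocked at (2,3)]
  BB@(4,1): attacks (3,2) (2,3) (3,0) [ray(-1,1) blocked at (2,3)]
B attacks (1,4): no

Answer: no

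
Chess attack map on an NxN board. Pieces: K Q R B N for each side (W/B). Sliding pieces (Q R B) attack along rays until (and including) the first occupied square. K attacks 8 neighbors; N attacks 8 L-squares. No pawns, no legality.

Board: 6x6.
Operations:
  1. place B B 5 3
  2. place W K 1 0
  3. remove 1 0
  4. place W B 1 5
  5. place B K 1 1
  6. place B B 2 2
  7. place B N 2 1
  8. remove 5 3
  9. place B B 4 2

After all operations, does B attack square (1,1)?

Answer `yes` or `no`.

Answer: yes

Derivation:
Op 1: place BB@(5,3)
Op 2: place WK@(1,0)
Op 3: remove (1,0)
Op 4: place WB@(1,5)
Op 5: place BK@(1,1)
Op 6: place BB@(2,2)
Op 7: place BN@(2,1)
Op 8: remove (5,3)
Op 9: place BB@(4,2)
Per-piece attacks for B:
  BK@(1,1): attacks (1,2) (1,0) (2,1) (0,1) (2,2) (2,0) (0,2) (0,0)
  BN@(2,1): attacks (3,3) (4,2) (1,3) (0,2) (4,0) (0,0)
  BB@(2,2): attacks (3,3) (4,4) (5,5) (3,1) (4,0) (1,3) (0,4) (1,1) [ray(-1,-1) blocked at (1,1)]
  BB@(4,2): attacks (5,3) (5,1) (3,3) (2,4) (1,5) (3,1) (2,0) [ray(-1,1) blocked at (1,5)]
B attacks (1,1): yes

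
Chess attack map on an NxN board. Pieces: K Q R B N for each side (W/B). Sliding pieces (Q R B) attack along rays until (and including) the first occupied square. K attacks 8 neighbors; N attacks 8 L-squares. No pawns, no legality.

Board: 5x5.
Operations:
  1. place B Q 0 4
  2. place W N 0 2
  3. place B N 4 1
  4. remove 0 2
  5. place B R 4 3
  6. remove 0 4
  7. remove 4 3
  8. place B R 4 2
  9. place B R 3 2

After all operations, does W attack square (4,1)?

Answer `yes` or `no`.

Op 1: place BQ@(0,4)
Op 2: place WN@(0,2)
Op 3: place BN@(4,1)
Op 4: remove (0,2)
Op 5: place BR@(4,3)
Op 6: remove (0,4)
Op 7: remove (4,3)
Op 8: place BR@(4,2)
Op 9: place BR@(3,2)
Per-piece attacks for W:
W attacks (4,1): no

Answer: no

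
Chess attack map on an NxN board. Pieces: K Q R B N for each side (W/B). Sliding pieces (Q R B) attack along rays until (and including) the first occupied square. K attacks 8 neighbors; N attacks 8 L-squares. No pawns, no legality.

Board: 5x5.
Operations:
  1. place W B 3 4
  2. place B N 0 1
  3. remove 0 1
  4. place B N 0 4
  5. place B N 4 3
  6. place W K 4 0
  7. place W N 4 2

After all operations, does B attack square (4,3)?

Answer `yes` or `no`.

Op 1: place WB@(3,4)
Op 2: place BN@(0,1)
Op 3: remove (0,1)
Op 4: place BN@(0,4)
Op 5: place BN@(4,3)
Op 6: place WK@(4,0)
Op 7: place WN@(4,2)
Per-piece attacks for B:
  BN@(0,4): attacks (1,2) (2,3)
  BN@(4,3): attacks (2,4) (3,1) (2,2)
B attacks (4,3): no

Answer: no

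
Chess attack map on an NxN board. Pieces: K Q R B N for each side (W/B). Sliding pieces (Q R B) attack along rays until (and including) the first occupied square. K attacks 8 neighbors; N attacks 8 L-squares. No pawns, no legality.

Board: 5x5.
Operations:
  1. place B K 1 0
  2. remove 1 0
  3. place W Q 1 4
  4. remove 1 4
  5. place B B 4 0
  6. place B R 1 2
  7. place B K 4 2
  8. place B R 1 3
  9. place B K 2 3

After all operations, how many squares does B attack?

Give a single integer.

Op 1: place BK@(1,0)
Op 2: remove (1,0)
Op 3: place WQ@(1,4)
Op 4: remove (1,4)
Op 5: place BB@(4,0)
Op 6: place BR@(1,2)
Op 7: place BK@(4,2)
Op 8: place BR@(1,3)
Op 9: place BK@(2,3)
Per-piece attacks for B:
  BR@(1,2): attacks (1,3) (1,1) (1,0) (2,2) (3,2) (4,2) (0,2) [ray(0,1) blocked at (1,3); ray(1,0) blocked at (4,2)]
  BR@(1,3): attacks (1,4) (1,2) (2,3) (0,3) [ray(0,-1) blocked at (1,2); ray(1,0) blocked at (2,3)]
  BK@(2,3): attacks (2,4) (2,2) (3,3) (1,3) (3,4) (3,2) (1,4) (1,2)
  BB@(4,0): attacks (3,1) (2,2) (1,3) [ray(-1,1) blocked at (1,3)]
  BK@(4,2): attacks (4,3) (4,1) (3,2) (3,3) (3,1)
Union (17 distinct): (0,2) (0,3) (1,0) (1,1) (1,2) (1,3) (1,4) (2,2) (2,3) (2,4) (3,1) (3,2) (3,3) (3,4) (4,1) (4,2) (4,3)

Answer: 17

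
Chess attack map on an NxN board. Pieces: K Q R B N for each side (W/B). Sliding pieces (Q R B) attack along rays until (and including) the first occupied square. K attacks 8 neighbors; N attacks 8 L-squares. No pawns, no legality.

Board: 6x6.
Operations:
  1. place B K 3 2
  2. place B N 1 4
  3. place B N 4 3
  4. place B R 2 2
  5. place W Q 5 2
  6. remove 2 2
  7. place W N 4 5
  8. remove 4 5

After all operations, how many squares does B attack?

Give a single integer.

Op 1: place BK@(3,2)
Op 2: place BN@(1,4)
Op 3: place BN@(4,3)
Op 4: place BR@(2,2)
Op 5: place WQ@(5,2)
Op 6: remove (2,2)
Op 7: place WN@(4,5)
Op 8: remove (4,5)
Per-piece attacks for B:
  BN@(1,4): attacks (3,5) (2,2) (3,3) (0,2)
  BK@(3,2): attacks (3,3) (3,1) (4,2) (2,2) (4,3) (4,1) (2,3) (2,1)
  BN@(4,3): attacks (5,5) (3,5) (2,4) (5,1) (3,1) (2,2)
Union (13 distinct): (0,2) (2,1) (2,2) (2,3) (2,4) (3,1) (3,3) (3,5) (4,1) (4,2) (4,3) (5,1) (5,5)

Answer: 13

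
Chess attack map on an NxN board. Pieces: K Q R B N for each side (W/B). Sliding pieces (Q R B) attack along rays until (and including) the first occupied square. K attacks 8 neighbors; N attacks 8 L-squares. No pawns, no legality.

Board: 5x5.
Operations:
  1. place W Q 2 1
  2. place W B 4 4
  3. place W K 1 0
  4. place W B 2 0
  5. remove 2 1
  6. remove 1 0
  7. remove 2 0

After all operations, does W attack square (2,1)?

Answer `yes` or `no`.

Answer: no

Derivation:
Op 1: place WQ@(2,1)
Op 2: place WB@(4,4)
Op 3: place WK@(1,0)
Op 4: place WB@(2,0)
Op 5: remove (2,1)
Op 6: remove (1,0)
Op 7: remove (2,0)
Per-piece attacks for W:
  WB@(4,4): attacks (3,3) (2,2) (1,1) (0,0)
W attacks (2,1): no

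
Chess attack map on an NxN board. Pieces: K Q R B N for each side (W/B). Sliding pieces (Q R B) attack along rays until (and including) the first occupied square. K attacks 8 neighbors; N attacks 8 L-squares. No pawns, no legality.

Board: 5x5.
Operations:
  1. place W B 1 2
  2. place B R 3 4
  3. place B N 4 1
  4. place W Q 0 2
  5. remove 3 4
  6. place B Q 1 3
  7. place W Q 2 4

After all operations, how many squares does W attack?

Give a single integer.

Op 1: place WB@(1,2)
Op 2: place BR@(3,4)
Op 3: place BN@(4,1)
Op 4: place WQ@(0,2)
Op 5: remove (3,4)
Op 6: place BQ@(1,3)
Op 7: place WQ@(2,4)
Per-piece attacks for W:
  WQ@(0,2): attacks (0,3) (0,4) (0,1) (0,0) (1,2) (1,3) (1,1) (2,0) [ray(1,0) blocked at (1,2); ray(1,1) blocked at (1,3)]
  WB@(1,2): attacks (2,3) (3,4) (2,1) (3,0) (0,3) (0,1)
  WQ@(2,4): attacks (2,3) (2,2) (2,1) (2,0) (3,4) (4,4) (1,4) (0,4) (3,3) (4,2) (1,3) [ray(-1,-1) blocked at (1,3)]
Union (17 distinct): (0,0) (0,1) (0,3) (0,4) (1,1) (1,2) (1,3) (1,4) (2,0) (2,1) (2,2) (2,3) (3,0) (3,3) (3,4) (4,2) (4,4)

Answer: 17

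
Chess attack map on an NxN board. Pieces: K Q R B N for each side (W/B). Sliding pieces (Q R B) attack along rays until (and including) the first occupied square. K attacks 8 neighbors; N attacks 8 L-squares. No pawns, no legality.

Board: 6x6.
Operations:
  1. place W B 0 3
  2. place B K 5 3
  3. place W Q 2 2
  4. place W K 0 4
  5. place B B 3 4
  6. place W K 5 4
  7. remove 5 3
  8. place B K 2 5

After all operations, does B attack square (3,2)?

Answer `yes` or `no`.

Answer: no

Derivation:
Op 1: place WB@(0,3)
Op 2: place BK@(5,3)
Op 3: place WQ@(2,2)
Op 4: place WK@(0,4)
Op 5: place BB@(3,4)
Op 6: place WK@(5,4)
Op 7: remove (5,3)
Op 8: place BK@(2,5)
Per-piece attacks for B:
  BK@(2,5): attacks (2,4) (3,5) (1,5) (3,4) (1,4)
  BB@(3,4): attacks (4,5) (4,3) (5,2) (2,5) (2,3) (1,2) (0,1) [ray(-1,1) blocked at (2,5)]
B attacks (3,2): no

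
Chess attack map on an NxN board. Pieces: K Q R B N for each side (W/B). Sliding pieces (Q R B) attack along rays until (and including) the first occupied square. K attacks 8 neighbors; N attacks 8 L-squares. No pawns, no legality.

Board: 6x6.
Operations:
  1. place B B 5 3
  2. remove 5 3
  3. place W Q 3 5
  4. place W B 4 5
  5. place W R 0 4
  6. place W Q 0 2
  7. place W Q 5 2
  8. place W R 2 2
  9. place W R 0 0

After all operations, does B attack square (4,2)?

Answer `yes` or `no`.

Answer: no

Derivation:
Op 1: place BB@(5,3)
Op 2: remove (5,3)
Op 3: place WQ@(3,5)
Op 4: place WB@(4,5)
Op 5: place WR@(0,4)
Op 6: place WQ@(0,2)
Op 7: place WQ@(5,2)
Op 8: place WR@(2,2)
Op 9: place WR@(0,0)
Per-piece attacks for B:
B attacks (4,2): no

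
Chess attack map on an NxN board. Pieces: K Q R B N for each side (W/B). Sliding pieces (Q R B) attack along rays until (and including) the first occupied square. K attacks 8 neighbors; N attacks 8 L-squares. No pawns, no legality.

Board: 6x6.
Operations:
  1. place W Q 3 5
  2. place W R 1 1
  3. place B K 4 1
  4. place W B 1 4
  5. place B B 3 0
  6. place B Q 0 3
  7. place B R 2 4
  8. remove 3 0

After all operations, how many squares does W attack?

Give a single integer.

Op 1: place WQ@(3,5)
Op 2: place WR@(1,1)
Op 3: place BK@(4,1)
Op 4: place WB@(1,4)
Op 5: place BB@(3,0)
Op 6: place BQ@(0,3)
Op 7: place BR@(2,4)
Op 8: remove (3,0)
Per-piece attacks for W:
  WR@(1,1): attacks (1,2) (1,3) (1,4) (1,0) (2,1) (3,1) (4,1) (0,1) [ray(0,1) blocked at (1,4); ray(1,0) blocked at (4,1)]
  WB@(1,4): attacks (2,5) (2,3) (3,2) (4,1) (0,5) (0,3) [ray(1,-1) blocked at (4,1); ray(-1,-1) blocked at (0,3)]
  WQ@(3,5): attacks (3,4) (3,3) (3,2) (3,1) (3,0) (4,5) (5,5) (2,5) (1,5) (0,5) (4,4) (5,3) (2,4) [ray(-1,-1) blocked at (2,4)]
Union (22 distinct): (0,1) (0,3) (0,5) (1,0) (1,2) (1,3) (1,4) (1,5) (2,1) (2,3) (2,4) (2,5) (3,0) (3,1) (3,2) (3,3) (3,4) (4,1) (4,4) (4,5) (5,3) (5,5)

Answer: 22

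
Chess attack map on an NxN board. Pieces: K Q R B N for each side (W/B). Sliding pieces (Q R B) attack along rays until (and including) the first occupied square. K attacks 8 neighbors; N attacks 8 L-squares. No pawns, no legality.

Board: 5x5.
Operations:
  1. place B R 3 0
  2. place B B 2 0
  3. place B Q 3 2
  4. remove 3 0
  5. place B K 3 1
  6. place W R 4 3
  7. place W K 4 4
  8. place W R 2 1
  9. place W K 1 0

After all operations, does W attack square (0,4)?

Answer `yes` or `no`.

Op 1: place BR@(3,0)
Op 2: place BB@(2,0)
Op 3: place BQ@(3,2)
Op 4: remove (3,0)
Op 5: place BK@(3,1)
Op 6: place WR@(4,3)
Op 7: place WK@(4,4)
Op 8: place WR@(2,1)
Op 9: place WK@(1,0)
Per-piece attacks for W:
  WK@(1,0): attacks (1,1) (2,0) (0,0) (2,1) (0,1)
  WR@(2,1): attacks (2,2) (2,3) (2,4) (2,0) (3,1) (1,1) (0,1) [ray(0,-1) blocked at (2,0); ray(1,0) blocked at (3,1)]
  WR@(4,3): attacks (4,4) (4,2) (4,1) (4,0) (3,3) (2,3) (1,3) (0,3) [ray(0,1) blocked at (4,4)]
  WK@(4,4): attacks (4,3) (3,4) (3,3)
W attacks (0,4): no

Answer: no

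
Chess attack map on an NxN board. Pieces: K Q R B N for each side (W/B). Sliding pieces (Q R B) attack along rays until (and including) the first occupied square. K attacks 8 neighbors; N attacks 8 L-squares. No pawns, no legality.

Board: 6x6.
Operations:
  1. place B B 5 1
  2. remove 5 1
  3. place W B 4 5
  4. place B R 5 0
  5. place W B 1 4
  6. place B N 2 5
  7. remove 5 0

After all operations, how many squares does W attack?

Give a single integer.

Answer: 11

Derivation:
Op 1: place BB@(5,1)
Op 2: remove (5,1)
Op 3: place WB@(4,5)
Op 4: place BR@(5,0)
Op 5: place WB@(1,4)
Op 6: place BN@(2,5)
Op 7: remove (5,0)
Per-piece attacks for W:
  WB@(1,4): attacks (2,5) (2,3) (3,2) (4,1) (5,0) (0,5) (0,3) [ray(1,1) blocked at (2,5)]
  WB@(4,5): attacks (5,4) (3,4) (2,3) (1,2) (0,1)
Union (11 distinct): (0,1) (0,3) (0,5) (1,2) (2,3) (2,5) (3,2) (3,4) (4,1) (5,0) (5,4)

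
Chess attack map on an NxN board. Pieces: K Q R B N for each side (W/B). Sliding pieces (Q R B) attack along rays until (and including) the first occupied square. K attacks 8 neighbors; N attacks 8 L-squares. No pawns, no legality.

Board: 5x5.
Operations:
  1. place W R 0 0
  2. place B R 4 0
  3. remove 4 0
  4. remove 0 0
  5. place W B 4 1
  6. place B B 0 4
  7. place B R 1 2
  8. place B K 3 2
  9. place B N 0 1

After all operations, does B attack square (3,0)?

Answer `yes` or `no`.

Answer: no

Derivation:
Op 1: place WR@(0,0)
Op 2: place BR@(4,0)
Op 3: remove (4,0)
Op 4: remove (0,0)
Op 5: place WB@(4,1)
Op 6: place BB@(0,4)
Op 7: place BR@(1,2)
Op 8: place BK@(3,2)
Op 9: place BN@(0,1)
Per-piece attacks for B:
  BN@(0,1): attacks (1,3) (2,2) (2,0)
  BB@(0,4): attacks (1,3) (2,2) (3,1) (4,0)
  BR@(1,2): attacks (1,3) (1,4) (1,1) (1,0) (2,2) (3,2) (0,2) [ray(1,0) blocked at (3,2)]
  BK@(3,2): attacks (3,3) (3,1) (4,2) (2,2) (4,3) (4,1) (2,3) (2,1)
B attacks (3,0): no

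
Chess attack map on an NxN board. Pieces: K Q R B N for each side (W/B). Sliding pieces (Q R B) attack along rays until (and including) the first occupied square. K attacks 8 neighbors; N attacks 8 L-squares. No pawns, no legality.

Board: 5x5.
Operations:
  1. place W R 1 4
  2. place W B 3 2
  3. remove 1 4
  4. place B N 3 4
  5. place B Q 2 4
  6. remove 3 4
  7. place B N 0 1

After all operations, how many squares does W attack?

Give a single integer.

Answer: 6

Derivation:
Op 1: place WR@(1,4)
Op 2: place WB@(3,2)
Op 3: remove (1,4)
Op 4: place BN@(3,4)
Op 5: place BQ@(2,4)
Op 6: remove (3,4)
Op 7: place BN@(0,1)
Per-piece attacks for W:
  WB@(3,2): attacks (4,3) (4,1) (2,3) (1,4) (2,1) (1,0)
Union (6 distinct): (1,0) (1,4) (2,1) (2,3) (4,1) (4,3)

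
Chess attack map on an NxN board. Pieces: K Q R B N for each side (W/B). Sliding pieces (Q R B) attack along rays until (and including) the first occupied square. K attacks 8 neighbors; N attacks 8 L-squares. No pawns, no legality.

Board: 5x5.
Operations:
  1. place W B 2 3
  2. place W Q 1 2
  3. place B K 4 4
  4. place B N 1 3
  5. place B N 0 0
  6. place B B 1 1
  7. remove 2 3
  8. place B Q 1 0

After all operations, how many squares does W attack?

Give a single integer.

Answer: 12

Derivation:
Op 1: place WB@(2,3)
Op 2: place WQ@(1,2)
Op 3: place BK@(4,4)
Op 4: place BN@(1,3)
Op 5: place BN@(0,0)
Op 6: place BB@(1,1)
Op 7: remove (2,3)
Op 8: place BQ@(1,0)
Per-piece attacks for W:
  WQ@(1,2): attacks (1,3) (1,1) (2,2) (3,2) (4,2) (0,2) (2,3) (3,4) (2,1) (3,0) (0,3) (0,1) [ray(0,1) blocked at (1,3); ray(0,-1) blocked at (1,1)]
Union (12 distinct): (0,1) (0,2) (0,3) (1,1) (1,3) (2,1) (2,2) (2,3) (3,0) (3,2) (3,4) (4,2)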